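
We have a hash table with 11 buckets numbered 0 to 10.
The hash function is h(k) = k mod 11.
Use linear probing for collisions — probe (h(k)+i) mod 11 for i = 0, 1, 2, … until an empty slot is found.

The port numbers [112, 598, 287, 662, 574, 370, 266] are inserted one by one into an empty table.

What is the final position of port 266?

6

Insert 112: h=2, slot 2 empty => index 2.
Insert 598: h=4, slot 4 empty => index 4.
Insert 287: h=1, slot 1 empty => index 1.
Insert 662: h=2, slot 2 occupied => index 3.
Insert 574: h=2, slots 2,3,4 occupied => index 5.
Insert 370: h=7, slot 7 empty => index 7.
Insert 266: h=2, slots 2,3,4,5 occupied => index 6.
Table: [—, 287, 112, 662, 598, 574, 266, 370, —, —, —]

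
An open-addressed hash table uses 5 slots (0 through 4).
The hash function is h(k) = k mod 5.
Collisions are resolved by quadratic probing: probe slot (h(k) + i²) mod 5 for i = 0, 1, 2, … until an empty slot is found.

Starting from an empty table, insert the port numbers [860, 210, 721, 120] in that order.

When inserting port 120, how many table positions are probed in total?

Insert 860: h=0, slot 0 empty → index 0.
Insert 210: h=0, slot 0 occupied → index 1.
Insert 721: h=1, slot 1 occupied → index 2.
Insert 120: h=0, slots 0,1 occupied → index 4.
Table: [860, 210, 721, _, 120]

3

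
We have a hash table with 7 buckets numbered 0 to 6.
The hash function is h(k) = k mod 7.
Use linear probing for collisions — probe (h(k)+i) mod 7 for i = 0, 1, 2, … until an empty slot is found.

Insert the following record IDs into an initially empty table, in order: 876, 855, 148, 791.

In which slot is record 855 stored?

Insert 876: h=1, slot 1 empty → index 1.
Insert 855: h=1, slot 1 occupied → index 2.
Insert 148: h=1, slots 1,2 occupied → index 3.
Insert 791: h=0, slot 0 empty → index 0.
Table: [791, 876, 855, 148, -, -, -]

2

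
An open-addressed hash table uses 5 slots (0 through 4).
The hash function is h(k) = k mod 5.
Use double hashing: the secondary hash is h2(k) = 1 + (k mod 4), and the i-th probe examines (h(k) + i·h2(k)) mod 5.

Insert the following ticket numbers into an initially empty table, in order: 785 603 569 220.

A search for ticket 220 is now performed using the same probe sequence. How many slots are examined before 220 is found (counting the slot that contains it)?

2

785 hashes to 0; slot 0 is free → place at 0.
603 hashes to 3; slot 3 is free → place at 3.
569 hashes to 4; slot 4 is free → place at 4.
220 hashes to 0, h2=1; 0 taken → place at 1.
Table: [785, 220, _, 603, 569]
Lookup 220: h=0, h2=1, probe 0,1 → found at 1.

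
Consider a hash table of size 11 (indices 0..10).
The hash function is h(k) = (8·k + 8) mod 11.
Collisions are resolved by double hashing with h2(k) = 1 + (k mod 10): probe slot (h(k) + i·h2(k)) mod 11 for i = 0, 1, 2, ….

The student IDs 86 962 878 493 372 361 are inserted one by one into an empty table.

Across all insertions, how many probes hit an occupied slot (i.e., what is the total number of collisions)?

4

86 hashes to 3; slot 3 is free → place at 3.
962 hashes to 4; slot 4 is free → place at 4.
878 hashes to 3, h2=9; 3 taken → place at 1.
493 hashes to 3, h2=4; 3 taken → place at 7.
372 hashes to 3, h2=3; 3 taken → place at 6.
361 hashes to 3, h2=2; 3 taken → place at 5.
Table: [-, 878, -, 86, 962, 361, 372, 493, -, -, -]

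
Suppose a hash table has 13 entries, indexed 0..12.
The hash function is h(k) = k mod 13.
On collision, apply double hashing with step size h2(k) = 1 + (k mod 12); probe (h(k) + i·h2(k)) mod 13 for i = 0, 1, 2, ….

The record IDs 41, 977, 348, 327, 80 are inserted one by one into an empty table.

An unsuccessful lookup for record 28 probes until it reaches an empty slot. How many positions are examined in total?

2

41 hashes to 2; slot 2 is free => place at 2.
977 hashes to 2, h2=6; 2 taken => place at 8.
348 hashes to 10; slot 10 is free => place at 10.
327 hashes to 2, h2=4; 2 taken => place at 6.
80 hashes to 2, h2=9; 2 taken => place at 11.
Table: [∅, ∅, 41, ∅, ∅, ∅, 327, ∅, 977, ∅, 348, 80, ∅]
Lookup 28: h=2, h2=5, probe 2,7 → slot 7 empty, not found.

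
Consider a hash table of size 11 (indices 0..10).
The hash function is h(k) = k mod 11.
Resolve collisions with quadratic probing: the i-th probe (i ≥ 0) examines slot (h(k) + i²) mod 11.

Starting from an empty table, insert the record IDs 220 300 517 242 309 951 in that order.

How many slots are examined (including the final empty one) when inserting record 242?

Insert 220: h=0, slot 0 empty → index 0.
Insert 300: h=3, slot 3 empty → index 3.
Insert 517: h=0, slot 0 occupied → index 1.
Insert 242: h=0, slots 0,1 occupied → index 4.
Insert 309: h=1, slot 1 occupied → index 2.
Insert 951: h=5, slot 5 empty → index 5.
Table: [220, 517, 309, 300, 242, 951, ∅, ∅, ∅, ∅, ∅]

3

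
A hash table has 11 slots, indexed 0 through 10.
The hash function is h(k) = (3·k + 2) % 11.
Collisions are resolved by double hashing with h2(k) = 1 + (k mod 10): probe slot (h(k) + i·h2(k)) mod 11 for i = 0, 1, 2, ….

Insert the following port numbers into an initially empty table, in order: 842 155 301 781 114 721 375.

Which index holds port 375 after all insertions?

842 hashes to 9; slot 9 is free -> place at 9.
155 hashes to 5; slot 5 is free -> place at 5.
301 hashes to 3; slot 3 is free -> place at 3.
781 hashes to 2; slot 2 is free -> place at 2.
114 hashes to 3, h2=5; 3 taken -> place at 8.
721 hashes to 9, h2=2; 9 taken -> place at 0.
375 hashes to 5, h2=6; 5,0 taken -> place at 6.
Table: [721, ., 781, 301, ., 155, 375, ., 114, 842, .]

6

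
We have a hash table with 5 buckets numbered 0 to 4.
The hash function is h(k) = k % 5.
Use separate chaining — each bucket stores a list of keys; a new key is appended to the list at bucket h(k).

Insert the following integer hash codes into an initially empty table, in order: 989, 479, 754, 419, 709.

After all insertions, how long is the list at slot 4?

5

Insert 989: h=4, bucket 4 empty → new chain.
Insert 479: h=4, bucket 4 nonempty → append to chain.
Insert 754: h=4, bucket 4 nonempty → append to chain.
Insert 419: h=4, bucket 4 nonempty → append to chain.
Insert 709: h=4, bucket 4 nonempty → append to chain.
Final buckets:
0: -
1: -
2: -
3: -
4: 989 -> 479 -> 754 -> 419 -> 709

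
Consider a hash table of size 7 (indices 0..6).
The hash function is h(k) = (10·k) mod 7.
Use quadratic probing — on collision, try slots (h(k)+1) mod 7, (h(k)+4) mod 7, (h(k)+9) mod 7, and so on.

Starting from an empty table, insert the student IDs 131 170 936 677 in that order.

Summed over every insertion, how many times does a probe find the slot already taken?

131 hashes to 1; slot 1 is free -> place at 1.
170 hashes to 6; slot 6 is free -> place at 6.
936 hashes to 1; 1 taken -> place at 2.
677 hashes to 1; 1,2 taken -> place at 5.
Table: [∅, 131, 936, ∅, ∅, 677, 170]

3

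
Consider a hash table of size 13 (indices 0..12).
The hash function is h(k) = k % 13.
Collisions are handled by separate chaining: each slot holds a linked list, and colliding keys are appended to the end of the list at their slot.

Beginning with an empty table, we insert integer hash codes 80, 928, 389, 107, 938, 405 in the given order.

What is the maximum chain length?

3

80 → bucket 2
928 → bucket 5
389 → bucket 12
107 → bucket 3
938 → bucket 2 (collision)
405 → bucket 2 (collision)
Final buckets:
0: -
1: -
2: 80 -> 938 -> 405
3: 107
4: -
5: 928
6: -
7: -
8: -
9: -
10: -
11: -
12: 389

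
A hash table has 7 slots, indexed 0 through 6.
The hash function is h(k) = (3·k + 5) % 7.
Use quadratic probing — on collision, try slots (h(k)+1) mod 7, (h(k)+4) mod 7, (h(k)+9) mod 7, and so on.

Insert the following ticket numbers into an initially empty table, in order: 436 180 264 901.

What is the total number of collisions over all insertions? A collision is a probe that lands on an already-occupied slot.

3

436 hashes to 4; slot 4 is free → place at 4.
180 hashes to 6; slot 6 is free → place at 6.
264 hashes to 6; 6 taken → place at 0.
901 hashes to 6; 6,0 taken → place at 3.
Table: [264, ., ., 901, 436, ., 180]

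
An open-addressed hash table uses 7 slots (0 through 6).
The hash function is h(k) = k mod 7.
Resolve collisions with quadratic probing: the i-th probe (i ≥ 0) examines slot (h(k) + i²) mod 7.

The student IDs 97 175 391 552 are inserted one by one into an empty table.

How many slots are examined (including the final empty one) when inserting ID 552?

4

Insert 97: h=6, slot 6 empty -> index 6.
Insert 175: h=0, slot 0 empty -> index 0.
Insert 391: h=6, slots 6,0 occupied -> index 3.
Insert 552: h=6, slots 6,0,3 occupied -> index 1.
Table: [175, 552, —, 391, —, —, 97]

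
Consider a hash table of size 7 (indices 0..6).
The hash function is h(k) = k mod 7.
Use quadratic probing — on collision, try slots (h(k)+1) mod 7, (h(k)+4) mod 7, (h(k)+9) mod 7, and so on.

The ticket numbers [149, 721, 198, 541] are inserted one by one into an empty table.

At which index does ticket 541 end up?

149 hashes to 2; slot 2 is free -> place at 2.
721 hashes to 0; slot 0 is free -> place at 0.
198 hashes to 2; 2 taken -> place at 3.
541 hashes to 2; 2,3 taken -> place at 6.
Table: [721, —, 149, 198, —, —, 541]

6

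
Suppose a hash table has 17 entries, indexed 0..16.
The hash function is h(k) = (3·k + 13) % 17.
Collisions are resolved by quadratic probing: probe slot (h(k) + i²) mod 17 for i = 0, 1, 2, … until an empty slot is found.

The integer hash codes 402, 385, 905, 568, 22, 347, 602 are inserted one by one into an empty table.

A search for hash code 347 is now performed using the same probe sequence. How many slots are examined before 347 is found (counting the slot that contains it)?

402 hashes to 12; slot 12 is free → place at 12.
385 hashes to 12; 12 taken → place at 13.
905 hashes to 8; slot 8 is free → place at 8.
568 hashes to 0; slot 0 is free → place at 0.
22 hashes to 11; slot 11 is free → place at 11.
347 hashes to 0; 0 taken → place at 1.
602 hashes to 0; 0,1 taken → place at 4.
Table: [568, 347, —, —, 602, —, —, —, 905, —, —, 22, 402, 385, —, —, —]
Lookup 347: h=0, probe 0,1 → found at 1.

2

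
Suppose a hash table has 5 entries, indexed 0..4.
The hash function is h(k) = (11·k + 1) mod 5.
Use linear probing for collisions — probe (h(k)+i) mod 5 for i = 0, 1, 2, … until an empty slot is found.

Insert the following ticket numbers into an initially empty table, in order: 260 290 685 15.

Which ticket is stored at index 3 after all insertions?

685

Insert 260: h=1, slot 1 empty -> index 1.
Insert 290: h=1, slot 1 occupied -> index 2.
Insert 685: h=1, slots 1,2 occupied -> index 3.
Insert 15: h=1, slots 1,2,3 occupied -> index 4.
Table: [∅, 260, 290, 685, 15]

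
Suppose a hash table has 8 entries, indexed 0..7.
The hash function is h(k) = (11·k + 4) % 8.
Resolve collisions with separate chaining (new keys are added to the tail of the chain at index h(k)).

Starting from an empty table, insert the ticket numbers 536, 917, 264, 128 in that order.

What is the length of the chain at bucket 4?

Insert 536: h=4, bucket 4 empty → new chain.
Insert 917: h=3, bucket 3 empty → new chain.
Insert 264: h=4, bucket 4 nonempty → append to chain.
Insert 128: h=4, bucket 4 nonempty → append to chain.
Final buckets:
0: ∅
1: ∅
2: ∅
3: 917
4: 536 -> 264 -> 128
5: ∅
6: ∅
7: ∅

3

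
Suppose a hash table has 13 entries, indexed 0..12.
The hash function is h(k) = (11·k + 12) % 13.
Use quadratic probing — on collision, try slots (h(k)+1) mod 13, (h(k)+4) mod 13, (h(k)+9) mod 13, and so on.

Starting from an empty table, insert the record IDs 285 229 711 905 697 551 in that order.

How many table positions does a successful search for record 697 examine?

3

Insert 285: h=1, slot 1 empty -> index 1.
Insert 229: h=9, slot 9 empty -> index 9.
Insert 711: h=7, slot 7 empty -> index 7.
Insert 905: h=9, slot 9 occupied -> index 10.
Insert 697: h=9, slots 9,10 occupied -> index 0.
Insert 551: h=2, slot 2 empty -> index 2.
Table: [697, 285, 551, ∅, ∅, ∅, ∅, 711, ∅, 229, 905, ∅, ∅]
Lookup 697: h=9, probe 9,10,0 → found at 0.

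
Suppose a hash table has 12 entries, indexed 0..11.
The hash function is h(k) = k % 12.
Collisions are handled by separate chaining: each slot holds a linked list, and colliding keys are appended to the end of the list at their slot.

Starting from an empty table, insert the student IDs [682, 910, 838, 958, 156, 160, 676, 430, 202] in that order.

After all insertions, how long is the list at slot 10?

6

Insert 682: h=10, bucket 10 empty → new chain.
Insert 910: h=10, bucket 10 nonempty → append to chain.
Insert 838: h=10, bucket 10 nonempty → append to chain.
Insert 958: h=10, bucket 10 nonempty → append to chain.
Insert 156: h=0, bucket 0 empty → new chain.
Insert 160: h=4, bucket 4 empty → new chain.
Insert 676: h=4, bucket 4 nonempty → append to chain.
Insert 430: h=10, bucket 10 nonempty → append to chain.
Insert 202: h=10, bucket 10 nonempty → append to chain.
Final buckets:
0: 156
1: —
2: —
3: —
4: 160 -> 676
5: —
6: —
7: —
8: —
9: —
10: 682 -> 910 -> 838 -> 958 -> 430 -> 202
11: —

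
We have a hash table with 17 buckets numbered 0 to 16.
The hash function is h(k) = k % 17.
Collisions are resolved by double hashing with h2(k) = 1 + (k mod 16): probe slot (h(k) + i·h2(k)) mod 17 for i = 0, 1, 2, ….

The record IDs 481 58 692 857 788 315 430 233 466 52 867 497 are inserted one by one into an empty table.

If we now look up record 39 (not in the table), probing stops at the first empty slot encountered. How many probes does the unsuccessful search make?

2

Insert 481: h=5, slot 5 empty => index 5.
Insert 58: h=7, slot 7 empty => index 7.
Insert 692: h=12, slot 12 empty => index 12.
Insert 857: h=7, h2=10, slot 7 occupied => index 0.
Insert 788: h=6, slot 6 empty => index 6.
Insert 315: h=9, slot 9 empty => index 9.
Insert 430: h=5, h2=15, slot 5 occupied => index 3.
Insert 233: h=12, h2=10, slots 12,5 occupied => index 15.
Insert 466: h=7, h2=3, slot 7 occupied => index 10.
Insert 52: h=1, slot 1 empty => index 1.
Insert 867: h=0, h2=4, slot 0 occupied => index 4.
Insert 497: h=4, h2=2, slots 4,6 occupied => index 8.
Table: [857, 52, -, 430, 867, 481, 788, 58, 497, 315, 466, -, 692, -, -, 233, -]
Lookup 39: h=5, h2=8, probe 5,13 → slot 13 empty, not found.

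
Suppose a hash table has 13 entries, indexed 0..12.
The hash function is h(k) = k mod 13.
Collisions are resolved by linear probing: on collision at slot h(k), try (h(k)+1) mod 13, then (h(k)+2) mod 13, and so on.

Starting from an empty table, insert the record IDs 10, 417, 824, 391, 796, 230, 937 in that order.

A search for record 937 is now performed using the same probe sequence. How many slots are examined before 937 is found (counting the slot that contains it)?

4

10 hashes to 10; slot 10 is free → place at 10.
417 hashes to 1; slot 1 is free → place at 1.
824 hashes to 5; slot 5 is free → place at 5.
391 hashes to 1; 1 taken → place at 2.
796 hashes to 3; slot 3 is free → place at 3.
230 hashes to 9; slot 9 is free → place at 9.
937 hashes to 1; 1,2,3 taken → place at 4.
Table: [∅, 417, 391, 796, 937, 824, ∅, ∅, ∅, 230, 10, ∅, ∅]
Lookup 937: h=1, probe 1,2,3,4 → found at 4.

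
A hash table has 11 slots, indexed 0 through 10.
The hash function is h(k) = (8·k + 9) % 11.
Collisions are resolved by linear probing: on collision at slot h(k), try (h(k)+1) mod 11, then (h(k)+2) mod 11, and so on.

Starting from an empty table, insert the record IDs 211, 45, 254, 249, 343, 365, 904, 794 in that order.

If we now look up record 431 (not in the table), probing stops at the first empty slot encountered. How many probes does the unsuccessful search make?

211 hashes to 3; slot 3 is free -> place at 3.
45 hashes to 6; slot 6 is free -> place at 6.
254 hashes to 6; 6 taken -> place at 7.
249 hashes to 10; slot 10 is free -> place at 10.
343 hashes to 3; 3 taken -> place at 4.
365 hashes to 3; 3,4 taken -> place at 5.
904 hashes to 3; 3,4,5,6,7 taken -> place at 8.
794 hashes to 3; 3,4,5,6,7,8 taken -> place at 9.
Table: [—, —, —, 211, 343, 365, 45, 254, 904, 794, 249]
Lookup 431: h=3, probe 3,4,5,6,7,8,9,10,0 → slot 0 empty, not found.

9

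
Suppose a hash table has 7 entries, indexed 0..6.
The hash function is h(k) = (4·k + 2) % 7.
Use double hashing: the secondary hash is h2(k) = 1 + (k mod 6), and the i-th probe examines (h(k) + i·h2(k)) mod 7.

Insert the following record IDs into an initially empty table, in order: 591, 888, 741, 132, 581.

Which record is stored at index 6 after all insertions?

132

591 hashes to 0; slot 0 is free -> place at 0.
888 hashes to 5; slot 5 is free -> place at 5.
741 hashes to 5, h2=4; 5 taken -> place at 2.
132 hashes to 5, h2=1; 5 taken -> place at 6.
581 hashes to 2, h2=6; 2 taken -> place at 1.
Table: [591, 581, 741, —, —, 888, 132]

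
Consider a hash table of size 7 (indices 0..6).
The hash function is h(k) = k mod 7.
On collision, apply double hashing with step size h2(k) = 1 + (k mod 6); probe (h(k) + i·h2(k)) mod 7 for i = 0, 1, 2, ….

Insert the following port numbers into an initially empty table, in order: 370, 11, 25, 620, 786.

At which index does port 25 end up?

Insert 370: h=6, slot 6 empty => index 6.
Insert 11: h=4, slot 4 empty => index 4.
Insert 25: h=4, h2=2, slots 4,6 occupied => index 1.
Insert 620: h=4, h2=3, slot 4 occupied => index 0.
Insert 786: h=2, slot 2 empty => index 2.
Table: [620, 25, 786, —, 11, —, 370]

1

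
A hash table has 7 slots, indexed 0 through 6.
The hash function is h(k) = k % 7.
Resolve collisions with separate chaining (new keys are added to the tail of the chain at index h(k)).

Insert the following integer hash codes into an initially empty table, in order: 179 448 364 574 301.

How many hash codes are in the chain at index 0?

4

Insert 179: h=4, bucket 4 empty → new chain.
Insert 448: h=0, bucket 0 empty → new chain.
Insert 364: h=0, bucket 0 nonempty → append to chain.
Insert 574: h=0, bucket 0 nonempty → append to chain.
Insert 301: h=0, bucket 0 nonempty → append to chain.
Final buckets:
0: 448 -> 364 -> 574 -> 301
1: .
2: .
3: .
4: 179
5: .
6: .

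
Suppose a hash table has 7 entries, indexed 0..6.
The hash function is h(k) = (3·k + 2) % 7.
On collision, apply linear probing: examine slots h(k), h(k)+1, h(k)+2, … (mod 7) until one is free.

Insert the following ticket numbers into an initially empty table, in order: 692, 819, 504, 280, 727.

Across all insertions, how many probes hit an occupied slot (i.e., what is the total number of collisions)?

692 hashes to 6; slot 6 is free => place at 6.
819 hashes to 2; slot 2 is free => place at 2.
504 hashes to 2; 2 taken => place at 3.
280 hashes to 2; 2,3 taken => place at 4.
727 hashes to 6; 6 taken => place at 0.
Table: [727, —, 819, 504, 280, —, 692]

4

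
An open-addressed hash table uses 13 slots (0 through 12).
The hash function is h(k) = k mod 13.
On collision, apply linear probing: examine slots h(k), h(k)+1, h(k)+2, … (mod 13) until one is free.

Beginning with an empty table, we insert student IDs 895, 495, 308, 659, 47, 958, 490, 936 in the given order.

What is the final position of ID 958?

895: h=11 -> slot 11
495: h=1 -> slot 1
308: h=9 -> slot 9
659: h=9, probe 9,10 -> slot 10
47: h=8 -> slot 8
958: h=9, probe 9,10,11,12 -> slot 12
490: h=9, probe 9,10,11,12,0 -> slot 0
936: h=0, probe 0,1,2 -> slot 2
Table: [490, 495, 936, ∅, ∅, ∅, ∅, ∅, 47, 308, 659, 895, 958]

12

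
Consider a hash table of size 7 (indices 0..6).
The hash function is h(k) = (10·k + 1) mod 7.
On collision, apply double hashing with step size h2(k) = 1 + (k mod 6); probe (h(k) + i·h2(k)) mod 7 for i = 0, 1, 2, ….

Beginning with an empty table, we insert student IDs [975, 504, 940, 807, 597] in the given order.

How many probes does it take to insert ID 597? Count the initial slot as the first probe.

Insert 975: h=0, slot 0 empty => index 0.
Insert 504: h=1, slot 1 empty => index 1.
Insert 940: h=0, h2=5, slot 0 occupied => index 5.
Insert 807: h=0, h2=4, slot 0 occupied => index 4.
Insert 597: h=0, h2=4, slots 0,4,1,5 occupied => index 2.
Table: [975, 504, 597, ., 807, 940, .]

5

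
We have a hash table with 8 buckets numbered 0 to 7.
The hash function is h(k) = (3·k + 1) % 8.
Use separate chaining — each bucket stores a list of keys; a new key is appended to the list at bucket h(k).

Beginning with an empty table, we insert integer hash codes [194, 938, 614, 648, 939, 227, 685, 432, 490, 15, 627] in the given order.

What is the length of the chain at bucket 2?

3

Insert 194: h=7, bucket 7 empty -> new chain.
Insert 938: h=7, bucket 7 nonempty -> append to chain.
Insert 614: h=3, bucket 3 empty -> new chain.
Insert 648: h=1, bucket 1 empty -> new chain.
Insert 939: h=2, bucket 2 empty -> new chain.
Insert 227: h=2, bucket 2 nonempty -> append to chain.
Insert 685: h=0, bucket 0 empty -> new chain.
Insert 432: h=1, bucket 1 nonempty -> append to chain.
Insert 490: h=7, bucket 7 nonempty -> append to chain.
Insert 15: h=6, bucket 6 empty -> new chain.
Insert 627: h=2, bucket 2 nonempty -> append to chain.
Final buckets:
0: 685
1: 648 -> 432
2: 939 -> 227 -> 627
3: 614
4: -
5: -
6: 15
7: 194 -> 938 -> 490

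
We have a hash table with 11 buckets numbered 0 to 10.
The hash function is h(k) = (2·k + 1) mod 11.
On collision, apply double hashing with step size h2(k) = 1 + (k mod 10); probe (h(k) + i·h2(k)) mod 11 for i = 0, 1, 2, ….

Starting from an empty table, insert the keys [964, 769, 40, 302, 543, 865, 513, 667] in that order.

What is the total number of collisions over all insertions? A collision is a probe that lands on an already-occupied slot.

7

964: h=4 → slot 4
769: h=10 → slot 10
40: h=4, h2=1, probe 4,5 → slot 5
302: h=0 → slot 0
543: h=9 → slot 9
865: h=4, h2=6, probe 4,10,5,0,6 → slot 6
513: h=4, h2=4, probe 4,8 → slot 8
667: h=4, h2=8, probe 4,1 → slot 1
Table: [302, 667, —, —, 964, 40, 865, —, 513, 543, 769]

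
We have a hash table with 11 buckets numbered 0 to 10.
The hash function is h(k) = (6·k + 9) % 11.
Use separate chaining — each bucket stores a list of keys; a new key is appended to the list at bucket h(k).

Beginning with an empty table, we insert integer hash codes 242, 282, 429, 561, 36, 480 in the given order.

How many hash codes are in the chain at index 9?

Insert 242: h=9, bucket 9 empty → new chain.
Insert 282: h=7, bucket 7 empty → new chain.
Insert 429: h=9, bucket 9 nonempty → append to chain.
Insert 561: h=9, bucket 9 nonempty → append to chain.
Insert 36: h=5, bucket 5 empty → new chain.
Insert 480: h=7, bucket 7 nonempty → append to chain.
Final buckets:
0: ∅
1: ∅
2: ∅
3: ∅
4: ∅
5: 36
6: ∅
7: 282 -> 480
8: ∅
9: 242 -> 429 -> 561
10: ∅

3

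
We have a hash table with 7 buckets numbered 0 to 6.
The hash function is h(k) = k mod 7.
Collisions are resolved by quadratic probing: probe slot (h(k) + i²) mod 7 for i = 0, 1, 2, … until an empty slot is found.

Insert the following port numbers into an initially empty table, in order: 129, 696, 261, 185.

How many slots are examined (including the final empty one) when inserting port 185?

Insert 129: h=3, slot 3 empty => index 3.
Insert 696: h=3, slot 3 occupied => index 4.
Insert 261: h=2, slot 2 empty => index 2.
Insert 185: h=3, slots 3,4 occupied => index 0.
Table: [185, ∅, 261, 129, 696, ∅, ∅]

3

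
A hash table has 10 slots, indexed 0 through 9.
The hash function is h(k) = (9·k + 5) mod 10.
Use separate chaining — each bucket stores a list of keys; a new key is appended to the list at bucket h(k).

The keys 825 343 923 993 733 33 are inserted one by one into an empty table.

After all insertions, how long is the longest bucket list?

Insert 825: h=0, bucket 0 empty -> new chain.
Insert 343: h=2, bucket 2 empty -> new chain.
Insert 923: h=2, bucket 2 nonempty -> append to chain.
Insert 993: h=2, bucket 2 nonempty -> append to chain.
Insert 733: h=2, bucket 2 nonempty -> append to chain.
Insert 33: h=2, bucket 2 nonempty -> append to chain.
Final buckets:
0: 825
1: _
2: 343 -> 923 -> 993 -> 733 -> 33
3: _
4: _
5: _
6: _
7: _
8: _
9: _

5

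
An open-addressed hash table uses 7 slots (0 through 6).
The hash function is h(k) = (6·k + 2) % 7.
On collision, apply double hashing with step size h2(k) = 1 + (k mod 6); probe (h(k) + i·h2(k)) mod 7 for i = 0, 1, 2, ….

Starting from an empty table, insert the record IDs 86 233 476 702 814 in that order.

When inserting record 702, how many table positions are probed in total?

86 hashes to 0; slot 0 is free → place at 0.
233 hashes to 0, h2=6; 0 taken → place at 6.
476 hashes to 2; slot 2 is free → place at 2.
702 hashes to 0, h2=1; 0 taken → place at 1.
814 hashes to 0, h2=5; 0 taken → place at 5.
Table: [86, 702, 476, ∅, ∅, 814, 233]

2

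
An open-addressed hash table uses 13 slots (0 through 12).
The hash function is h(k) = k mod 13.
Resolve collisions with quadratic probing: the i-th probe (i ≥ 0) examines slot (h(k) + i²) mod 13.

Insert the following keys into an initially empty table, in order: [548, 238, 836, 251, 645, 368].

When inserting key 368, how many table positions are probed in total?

Insert 548: h=2, slot 2 empty → index 2.
Insert 238: h=4, slot 4 empty → index 4.
Insert 836: h=4, slot 4 occupied → index 5.
Insert 251: h=4, slots 4,5 occupied → index 8.
Insert 645: h=8, slot 8 occupied → index 9.
Insert 368: h=4, slots 4,5,8 occupied → index 0.
Table: [368, ∅, 548, ∅, 238, 836, ∅, ∅, 251, 645, ∅, ∅, ∅]

4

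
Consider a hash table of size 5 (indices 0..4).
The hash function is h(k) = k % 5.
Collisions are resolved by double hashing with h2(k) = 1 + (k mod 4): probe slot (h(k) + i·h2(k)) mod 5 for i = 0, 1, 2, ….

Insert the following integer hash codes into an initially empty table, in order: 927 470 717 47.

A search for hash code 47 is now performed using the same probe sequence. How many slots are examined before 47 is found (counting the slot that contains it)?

2

927: h=2 => slot 2
470: h=0 => slot 0
717: h=2, h2=2, probe 2,4 => slot 4
47: h=2, h2=4, probe 2,1 => slot 1
Table: [470, 47, 927, —, 717]
Lookup 47: h=2, h2=4, probe 2,1 → found at 1.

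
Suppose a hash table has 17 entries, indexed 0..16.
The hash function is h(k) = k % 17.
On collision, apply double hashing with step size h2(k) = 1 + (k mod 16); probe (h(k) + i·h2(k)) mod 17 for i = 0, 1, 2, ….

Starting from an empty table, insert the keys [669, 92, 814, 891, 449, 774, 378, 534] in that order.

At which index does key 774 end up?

16

669: h=6 → slot 6
92: h=7 → slot 7
814: h=15 → slot 15
891: h=7, h2=12, probe 7,2 → slot 2
449: h=7, h2=2, probe 7,9 → slot 9
774: h=9, h2=7, probe 9,16 → slot 16
378: h=4 → slot 4
534: h=7, h2=7, probe 7,14 → slot 14
Table: [., ., 891, ., 378, ., 669, 92, ., 449, ., ., ., ., 534, 814, 774]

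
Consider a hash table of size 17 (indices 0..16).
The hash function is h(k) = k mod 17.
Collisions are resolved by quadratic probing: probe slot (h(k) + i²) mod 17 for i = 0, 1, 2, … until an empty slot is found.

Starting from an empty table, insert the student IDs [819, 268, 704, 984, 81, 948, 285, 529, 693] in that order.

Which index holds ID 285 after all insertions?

5

Insert 819: h=3, slot 3 empty → index 3.
Insert 268: h=13, slot 13 empty → index 13.
Insert 704: h=7, slot 7 empty → index 7.
Insert 984: h=15, slot 15 empty → index 15.
Insert 81: h=13, slot 13 occupied → index 14.
Insert 948: h=13, slots 13,14 occupied → index 0.
Insert 285: h=13, slots 13,14,0 occupied → index 5.
Insert 529: h=2, slot 2 empty → index 2.
Insert 693: h=13, slots 13,14,0,5 occupied → index 12.
Table: [948, ., 529, 819, ., 285, ., 704, ., ., ., ., 693, 268, 81, 984, .]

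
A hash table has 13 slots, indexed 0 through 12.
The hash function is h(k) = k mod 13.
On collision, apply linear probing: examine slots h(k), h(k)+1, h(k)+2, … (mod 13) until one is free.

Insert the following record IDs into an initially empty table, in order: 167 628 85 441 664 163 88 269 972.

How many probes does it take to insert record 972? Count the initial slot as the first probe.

4

Insert 167: h=11, slot 11 empty -> index 11.
Insert 628: h=4, slot 4 empty -> index 4.
Insert 85: h=7, slot 7 empty -> index 7.
Insert 441: h=12, slot 12 empty -> index 12.
Insert 664: h=1, slot 1 empty -> index 1.
Insert 163: h=7, slot 7 occupied -> index 8.
Insert 88: h=10, slot 10 empty -> index 10.
Insert 269: h=9, slot 9 empty -> index 9.
Insert 972: h=10, slots 10,11,12 occupied -> index 0.
Table: [972, 664, ., ., 628, ., ., 85, 163, 269, 88, 167, 441]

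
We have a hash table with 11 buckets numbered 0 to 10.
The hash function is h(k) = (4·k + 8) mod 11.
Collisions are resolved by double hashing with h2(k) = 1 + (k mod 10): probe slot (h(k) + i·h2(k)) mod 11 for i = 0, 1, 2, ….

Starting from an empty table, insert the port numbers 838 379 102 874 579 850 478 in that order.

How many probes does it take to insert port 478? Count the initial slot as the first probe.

2

Insert 838: h=5, slot 5 empty => index 5.
Insert 379: h=6, slot 6 empty => index 6.
Insert 102: h=9, slot 9 empty => index 9.
Insert 874: h=6, h2=5, slot 6 occupied => index 0.
Insert 579: h=3, slot 3 empty => index 3.
Insert 850: h=9, h2=1, slot 9 occupied => index 10.
Insert 478: h=6, h2=9, slot 6 occupied => index 4.
Table: [874, _, _, 579, 478, 838, 379, _, _, 102, 850]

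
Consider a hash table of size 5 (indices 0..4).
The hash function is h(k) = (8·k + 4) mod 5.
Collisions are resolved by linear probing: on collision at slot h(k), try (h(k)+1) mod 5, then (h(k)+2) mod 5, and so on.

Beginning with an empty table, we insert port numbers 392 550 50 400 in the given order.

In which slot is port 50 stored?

1

392 hashes to 0; slot 0 is free -> place at 0.
550 hashes to 4; slot 4 is free -> place at 4.
50 hashes to 4; 4,0 taken -> place at 1.
400 hashes to 4; 4,0,1 taken -> place at 2.
Table: [392, 50, 400, ., 550]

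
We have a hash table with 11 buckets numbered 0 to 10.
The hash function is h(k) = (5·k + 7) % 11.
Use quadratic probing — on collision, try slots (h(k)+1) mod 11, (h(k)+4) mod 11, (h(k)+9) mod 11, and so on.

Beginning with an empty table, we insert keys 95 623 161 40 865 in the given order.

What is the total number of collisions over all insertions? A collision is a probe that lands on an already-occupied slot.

95: h=9 => slot 9
623: h=9, probe 9,10 => slot 10
161: h=9, probe 9,10,2 => slot 2
40: h=9, probe 9,10,2,7 => slot 7
865: h=9, probe 9,10,2,7,3 => slot 3
Table: [—, —, 161, 865, —, —, —, 40, —, 95, 623]

10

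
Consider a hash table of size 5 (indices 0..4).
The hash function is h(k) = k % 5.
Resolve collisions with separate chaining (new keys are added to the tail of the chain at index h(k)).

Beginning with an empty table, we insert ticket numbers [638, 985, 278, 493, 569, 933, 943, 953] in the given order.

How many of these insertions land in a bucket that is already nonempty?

5

638 → bucket 3
985 → bucket 0
278 → bucket 3 (collision)
493 → bucket 3 (collision)
569 → bucket 4
933 → bucket 3 (collision)
943 → bucket 3 (collision)
953 → bucket 3 (collision)
Final buckets:
0: 985
1: —
2: —
3: 638 -> 278 -> 493 -> 933 -> 943 -> 953
4: 569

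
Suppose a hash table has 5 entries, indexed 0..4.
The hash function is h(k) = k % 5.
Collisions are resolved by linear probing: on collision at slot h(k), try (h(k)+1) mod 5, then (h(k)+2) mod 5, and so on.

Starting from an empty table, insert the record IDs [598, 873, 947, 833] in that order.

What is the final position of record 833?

0

598: h=3 -> slot 3
873: h=3, probe 3,4 -> slot 4
947: h=2 -> slot 2
833: h=3, probe 3,4,0 -> slot 0
Table: [833, ., 947, 598, 873]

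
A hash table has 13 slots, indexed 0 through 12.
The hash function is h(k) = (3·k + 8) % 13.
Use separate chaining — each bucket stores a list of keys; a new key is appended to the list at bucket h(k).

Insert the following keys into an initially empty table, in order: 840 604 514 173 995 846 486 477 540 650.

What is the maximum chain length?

Insert 840: h=6, bucket 6 empty → new chain.
Insert 604: h=0, bucket 0 empty → new chain.
Insert 514: h=3, bucket 3 empty → new chain.
Insert 173: h=7, bucket 7 empty → new chain.
Insert 995: h=3, bucket 3 nonempty → append to chain.
Insert 846: h=11, bucket 11 empty → new chain.
Insert 486: h=10, bucket 10 empty → new chain.
Insert 477: h=9, bucket 9 empty → new chain.
Insert 540: h=3, bucket 3 nonempty → append to chain.
Insert 650: h=8, bucket 8 empty → new chain.
Final buckets:
0: 604
1: _
2: _
3: 514 -> 995 -> 540
4: _
5: _
6: 840
7: 173
8: 650
9: 477
10: 486
11: 846
12: _

3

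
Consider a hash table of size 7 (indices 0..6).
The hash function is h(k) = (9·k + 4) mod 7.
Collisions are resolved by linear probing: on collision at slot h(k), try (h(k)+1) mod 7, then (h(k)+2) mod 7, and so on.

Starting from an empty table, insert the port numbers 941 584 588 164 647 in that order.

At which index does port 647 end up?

Insert 941: h=3, slot 3 empty -> index 3.
Insert 584: h=3, slot 3 occupied -> index 4.
Insert 588: h=4, slot 4 occupied -> index 5.
Insert 164: h=3, slots 3,4,5 occupied -> index 6.
Insert 647: h=3, slots 3,4,5,6 occupied -> index 0.
Table: [647, ∅, ∅, 941, 584, 588, 164]

0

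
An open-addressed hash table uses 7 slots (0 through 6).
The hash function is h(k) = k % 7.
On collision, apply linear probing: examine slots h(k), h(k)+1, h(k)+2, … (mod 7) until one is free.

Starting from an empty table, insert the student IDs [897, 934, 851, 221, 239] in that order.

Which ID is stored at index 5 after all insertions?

221

897: h=1 → slot 1
934: h=3 → slot 3
851: h=4 → slot 4
221: h=4, probe 4,5 → slot 5
239: h=1, probe 1,2 → slot 2
Table: [∅, 897, 239, 934, 851, 221, ∅]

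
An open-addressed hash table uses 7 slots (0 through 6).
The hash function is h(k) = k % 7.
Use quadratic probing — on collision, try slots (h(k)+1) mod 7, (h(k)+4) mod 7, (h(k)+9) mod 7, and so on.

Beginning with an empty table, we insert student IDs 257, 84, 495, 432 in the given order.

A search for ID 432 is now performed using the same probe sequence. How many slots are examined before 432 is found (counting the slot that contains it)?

3

Insert 257: h=5, slot 5 empty -> index 5.
Insert 84: h=0, slot 0 empty -> index 0.
Insert 495: h=5, slot 5 occupied -> index 6.
Insert 432: h=5, slots 5,6 occupied -> index 2.
Table: [84, _, 432, _, _, 257, 495]
Lookup 432: h=5, probe 5,6,2 → found at 2.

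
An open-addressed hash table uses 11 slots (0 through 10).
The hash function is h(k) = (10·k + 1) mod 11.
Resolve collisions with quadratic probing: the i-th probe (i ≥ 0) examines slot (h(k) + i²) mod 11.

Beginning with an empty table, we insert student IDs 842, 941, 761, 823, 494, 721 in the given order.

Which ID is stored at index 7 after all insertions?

941

Insert 842: h=6, slot 6 empty -> index 6.
Insert 941: h=6, slot 6 occupied -> index 7.
Insert 761: h=10, slot 10 empty -> index 10.
Insert 823: h=3, slot 3 empty -> index 3.
Insert 494: h=2, slot 2 empty -> index 2.
Insert 721: h=6, slots 6,7,10 occupied -> index 4.
Table: [∅, ∅, 494, 823, 721, ∅, 842, 941, ∅, ∅, 761]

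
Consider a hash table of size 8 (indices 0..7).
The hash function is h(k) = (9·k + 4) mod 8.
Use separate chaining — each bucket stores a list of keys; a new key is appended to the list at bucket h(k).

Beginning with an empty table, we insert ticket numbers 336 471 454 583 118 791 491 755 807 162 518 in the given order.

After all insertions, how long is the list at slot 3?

4

336 -> bucket 4
471 -> bucket 3
454 -> bucket 2
583 -> bucket 3 (collision)
118 -> bucket 2 (collision)
791 -> bucket 3 (collision)
491 -> bucket 7
755 -> bucket 7 (collision)
807 -> bucket 3 (collision)
162 -> bucket 6
518 -> bucket 2 (collision)
Final buckets:
0: —
1: —
2: 454 -> 118 -> 518
3: 471 -> 583 -> 791 -> 807
4: 336
5: —
6: 162
7: 491 -> 755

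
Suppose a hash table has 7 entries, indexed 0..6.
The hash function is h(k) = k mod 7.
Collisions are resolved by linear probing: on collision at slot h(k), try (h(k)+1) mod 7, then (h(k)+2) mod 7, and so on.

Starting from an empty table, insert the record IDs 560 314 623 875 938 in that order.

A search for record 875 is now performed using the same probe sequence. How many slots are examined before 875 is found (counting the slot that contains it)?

3

Insert 560: h=0, slot 0 empty -> index 0.
Insert 314: h=6, slot 6 empty -> index 6.
Insert 623: h=0, slot 0 occupied -> index 1.
Insert 875: h=0, slots 0,1 occupied -> index 2.
Insert 938: h=0, slots 0,1,2 occupied -> index 3.
Table: [560, 623, 875, 938, —, —, 314]
Lookup 875: h=0, probe 0,1,2 → found at 2.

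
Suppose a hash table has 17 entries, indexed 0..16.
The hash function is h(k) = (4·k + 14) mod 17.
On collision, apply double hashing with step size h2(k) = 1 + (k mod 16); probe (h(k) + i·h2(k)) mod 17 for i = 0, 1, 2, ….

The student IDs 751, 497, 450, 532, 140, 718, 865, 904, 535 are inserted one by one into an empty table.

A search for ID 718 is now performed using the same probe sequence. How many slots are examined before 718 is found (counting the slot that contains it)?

2

Insert 751: h=9, slot 9 empty -> index 9.
Insert 497: h=13, slot 13 empty -> index 13.
Insert 450: h=12, slot 12 empty -> index 12.
Insert 532: h=0, slot 0 empty -> index 0.
Insert 140: h=13, h2=13, slots 13,9 occupied -> index 5.
Insert 718: h=13, h2=15, slot 13 occupied -> index 11.
Insert 865: h=6, slot 6 empty -> index 6.
Insert 904: h=9, h2=9, slot 9 occupied -> index 1.
Insert 535: h=12, h2=8, slot 12 occupied -> index 3.
Table: [532, 904, ∅, 535, ∅, 140, 865, ∅, ∅, 751, ∅, 718, 450, 497, ∅, ∅, ∅]
Lookup 718: h=13, h2=15, probe 13,11 → found at 11.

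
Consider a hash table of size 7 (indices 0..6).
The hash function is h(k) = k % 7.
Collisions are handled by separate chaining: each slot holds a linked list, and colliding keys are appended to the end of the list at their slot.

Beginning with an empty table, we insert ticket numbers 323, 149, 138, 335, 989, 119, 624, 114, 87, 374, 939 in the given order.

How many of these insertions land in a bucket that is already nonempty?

5

Insert 323: h=1, bucket 1 empty -> new chain.
Insert 149: h=2, bucket 2 empty -> new chain.
Insert 138: h=5, bucket 5 empty -> new chain.
Insert 335: h=6, bucket 6 empty -> new chain.
Insert 989: h=2, bucket 2 nonempty -> append to chain.
Insert 119: h=0, bucket 0 empty -> new chain.
Insert 624: h=1, bucket 1 nonempty -> append to chain.
Insert 114: h=2, bucket 2 nonempty -> append to chain.
Insert 87: h=3, bucket 3 empty -> new chain.
Insert 374: h=3, bucket 3 nonempty -> append to chain.
Insert 939: h=1, bucket 1 nonempty -> append to chain.
Final buckets:
0: 119
1: 323 -> 624 -> 939
2: 149 -> 989 -> 114
3: 87 -> 374
4: _
5: 138
6: 335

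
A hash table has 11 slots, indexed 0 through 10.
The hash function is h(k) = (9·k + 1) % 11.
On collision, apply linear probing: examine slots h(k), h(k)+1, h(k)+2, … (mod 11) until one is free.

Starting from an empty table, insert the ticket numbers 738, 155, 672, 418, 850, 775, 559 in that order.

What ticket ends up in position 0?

Insert 738: h=10, slot 10 empty → index 10.
Insert 155: h=10, slot 10 occupied → index 0.
Insert 672: h=10, slots 10,0 occupied → index 1.
Insert 418: h=1, slot 1 occupied → index 2.
Insert 850: h=6, slot 6 empty → index 6.
Insert 775: h=2, slot 2 occupied → index 3.
Insert 559: h=5, slot 5 empty → index 5.
Table: [155, 672, 418, 775, ∅, 559, 850, ∅, ∅, ∅, 738]

155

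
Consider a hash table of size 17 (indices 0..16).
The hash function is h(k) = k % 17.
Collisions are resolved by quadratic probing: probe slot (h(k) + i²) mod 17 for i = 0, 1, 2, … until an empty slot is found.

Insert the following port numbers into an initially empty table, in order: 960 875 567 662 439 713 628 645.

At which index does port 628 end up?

3

960: h=8 => slot 8
875: h=8, probe 8,9 => slot 9
567: h=6 => slot 6
662: h=16 => slot 16
439: h=14 => slot 14
713: h=16, probe 16,0 => slot 0
628: h=16, probe 16,0,3 => slot 3
645: h=16, probe 16,0,3,8,15 => slot 15
Table: [713, —, —, 628, —, —, 567, —, 960, 875, —, —, —, —, 439, 645, 662]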